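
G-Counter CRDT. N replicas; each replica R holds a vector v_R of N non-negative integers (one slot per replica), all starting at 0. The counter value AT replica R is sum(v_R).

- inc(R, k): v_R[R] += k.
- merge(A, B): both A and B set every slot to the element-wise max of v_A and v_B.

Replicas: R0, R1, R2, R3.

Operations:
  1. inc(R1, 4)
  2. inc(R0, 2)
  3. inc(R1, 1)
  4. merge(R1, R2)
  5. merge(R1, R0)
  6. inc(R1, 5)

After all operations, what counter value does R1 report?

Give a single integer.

Answer: 12

Derivation:
Op 1: inc R1 by 4 -> R1=(0,4,0,0) value=4
Op 2: inc R0 by 2 -> R0=(2,0,0,0) value=2
Op 3: inc R1 by 1 -> R1=(0,5,0,0) value=5
Op 4: merge R1<->R2 -> R1=(0,5,0,0) R2=(0,5,0,0)
Op 5: merge R1<->R0 -> R1=(2,5,0,0) R0=(2,5,0,0)
Op 6: inc R1 by 5 -> R1=(2,10,0,0) value=12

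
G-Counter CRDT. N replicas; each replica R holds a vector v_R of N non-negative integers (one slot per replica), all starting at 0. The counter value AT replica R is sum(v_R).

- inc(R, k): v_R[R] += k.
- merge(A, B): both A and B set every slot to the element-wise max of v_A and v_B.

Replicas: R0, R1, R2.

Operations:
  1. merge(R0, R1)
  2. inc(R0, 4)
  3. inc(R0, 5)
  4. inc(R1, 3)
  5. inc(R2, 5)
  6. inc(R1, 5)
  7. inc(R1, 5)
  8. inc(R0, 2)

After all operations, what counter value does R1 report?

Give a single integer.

Answer: 13

Derivation:
Op 1: merge R0<->R1 -> R0=(0,0,0) R1=(0,0,0)
Op 2: inc R0 by 4 -> R0=(4,0,0) value=4
Op 3: inc R0 by 5 -> R0=(9,0,0) value=9
Op 4: inc R1 by 3 -> R1=(0,3,0) value=3
Op 5: inc R2 by 5 -> R2=(0,0,5) value=5
Op 6: inc R1 by 5 -> R1=(0,8,0) value=8
Op 7: inc R1 by 5 -> R1=(0,13,0) value=13
Op 8: inc R0 by 2 -> R0=(11,0,0) value=11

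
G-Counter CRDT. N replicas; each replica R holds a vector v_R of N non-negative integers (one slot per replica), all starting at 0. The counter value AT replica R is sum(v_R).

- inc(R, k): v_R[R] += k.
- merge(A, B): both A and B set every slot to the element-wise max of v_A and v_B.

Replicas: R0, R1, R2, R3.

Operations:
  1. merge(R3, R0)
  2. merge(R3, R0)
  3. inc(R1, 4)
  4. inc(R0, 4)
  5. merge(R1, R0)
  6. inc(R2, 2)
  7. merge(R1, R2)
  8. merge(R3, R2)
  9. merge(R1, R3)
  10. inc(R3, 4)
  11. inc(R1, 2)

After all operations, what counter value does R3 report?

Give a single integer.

Op 1: merge R3<->R0 -> R3=(0,0,0,0) R0=(0,0,0,0)
Op 2: merge R3<->R0 -> R3=(0,0,0,0) R0=(0,0,0,0)
Op 3: inc R1 by 4 -> R1=(0,4,0,0) value=4
Op 4: inc R0 by 4 -> R0=(4,0,0,0) value=4
Op 5: merge R1<->R0 -> R1=(4,4,0,0) R0=(4,4,0,0)
Op 6: inc R2 by 2 -> R2=(0,0,2,0) value=2
Op 7: merge R1<->R2 -> R1=(4,4,2,0) R2=(4,4,2,0)
Op 8: merge R3<->R2 -> R3=(4,4,2,0) R2=(4,4,2,0)
Op 9: merge R1<->R3 -> R1=(4,4,2,0) R3=(4,4,2,0)
Op 10: inc R3 by 4 -> R3=(4,4,2,4) value=14
Op 11: inc R1 by 2 -> R1=(4,6,2,0) value=12

Answer: 14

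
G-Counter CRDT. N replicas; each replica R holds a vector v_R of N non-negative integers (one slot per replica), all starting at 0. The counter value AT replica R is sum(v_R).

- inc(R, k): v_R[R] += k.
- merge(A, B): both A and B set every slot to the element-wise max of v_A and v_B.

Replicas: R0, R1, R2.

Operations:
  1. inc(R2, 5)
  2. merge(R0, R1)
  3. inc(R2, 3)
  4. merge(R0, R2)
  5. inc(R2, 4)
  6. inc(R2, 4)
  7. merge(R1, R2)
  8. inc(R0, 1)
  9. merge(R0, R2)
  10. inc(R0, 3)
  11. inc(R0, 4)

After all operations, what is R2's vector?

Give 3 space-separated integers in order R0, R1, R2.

Answer: 1 0 16

Derivation:
Op 1: inc R2 by 5 -> R2=(0,0,5) value=5
Op 2: merge R0<->R1 -> R0=(0,0,0) R1=(0,0,0)
Op 3: inc R2 by 3 -> R2=(0,0,8) value=8
Op 4: merge R0<->R2 -> R0=(0,0,8) R2=(0,0,8)
Op 5: inc R2 by 4 -> R2=(0,0,12) value=12
Op 6: inc R2 by 4 -> R2=(0,0,16) value=16
Op 7: merge R1<->R2 -> R1=(0,0,16) R2=(0,0,16)
Op 8: inc R0 by 1 -> R0=(1,0,8) value=9
Op 9: merge R0<->R2 -> R0=(1,0,16) R2=(1,0,16)
Op 10: inc R0 by 3 -> R0=(4,0,16) value=20
Op 11: inc R0 by 4 -> R0=(8,0,16) value=24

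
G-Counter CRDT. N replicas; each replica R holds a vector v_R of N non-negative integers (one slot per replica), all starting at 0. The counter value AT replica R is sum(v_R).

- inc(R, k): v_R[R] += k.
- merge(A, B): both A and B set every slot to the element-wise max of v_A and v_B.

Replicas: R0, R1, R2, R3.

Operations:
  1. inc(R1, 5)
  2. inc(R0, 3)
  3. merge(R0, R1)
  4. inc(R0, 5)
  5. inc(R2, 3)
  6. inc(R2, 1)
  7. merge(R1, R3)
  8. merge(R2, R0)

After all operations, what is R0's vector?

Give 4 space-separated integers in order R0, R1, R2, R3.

Answer: 8 5 4 0

Derivation:
Op 1: inc R1 by 5 -> R1=(0,5,0,0) value=5
Op 2: inc R0 by 3 -> R0=(3,0,0,0) value=3
Op 3: merge R0<->R1 -> R0=(3,5,0,0) R1=(3,5,0,0)
Op 4: inc R0 by 5 -> R0=(8,5,0,0) value=13
Op 5: inc R2 by 3 -> R2=(0,0,3,0) value=3
Op 6: inc R2 by 1 -> R2=(0,0,4,0) value=4
Op 7: merge R1<->R3 -> R1=(3,5,0,0) R3=(3,5,0,0)
Op 8: merge R2<->R0 -> R2=(8,5,4,0) R0=(8,5,4,0)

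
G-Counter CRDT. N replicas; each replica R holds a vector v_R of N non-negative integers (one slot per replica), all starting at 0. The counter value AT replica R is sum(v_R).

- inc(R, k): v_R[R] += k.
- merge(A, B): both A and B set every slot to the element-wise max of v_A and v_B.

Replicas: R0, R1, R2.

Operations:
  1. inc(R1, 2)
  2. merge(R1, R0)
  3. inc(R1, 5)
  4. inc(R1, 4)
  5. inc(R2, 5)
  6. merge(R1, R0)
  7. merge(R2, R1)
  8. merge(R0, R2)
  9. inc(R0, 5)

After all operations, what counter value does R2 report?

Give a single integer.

Op 1: inc R1 by 2 -> R1=(0,2,0) value=2
Op 2: merge R1<->R0 -> R1=(0,2,0) R0=(0,2,0)
Op 3: inc R1 by 5 -> R1=(0,7,0) value=7
Op 4: inc R1 by 4 -> R1=(0,11,0) value=11
Op 5: inc R2 by 5 -> R2=(0,0,5) value=5
Op 6: merge R1<->R0 -> R1=(0,11,0) R0=(0,11,0)
Op 7: merge R2<->R1 -> R2=(0,11,5) R1=(0,11,5)
Op 8: merge R0<->R2 -> R0=(0,11,5) R2=(0,11,5)
Op 9: inc R0 by 5 -> R0=(5,11,5) value=21

Answer: 16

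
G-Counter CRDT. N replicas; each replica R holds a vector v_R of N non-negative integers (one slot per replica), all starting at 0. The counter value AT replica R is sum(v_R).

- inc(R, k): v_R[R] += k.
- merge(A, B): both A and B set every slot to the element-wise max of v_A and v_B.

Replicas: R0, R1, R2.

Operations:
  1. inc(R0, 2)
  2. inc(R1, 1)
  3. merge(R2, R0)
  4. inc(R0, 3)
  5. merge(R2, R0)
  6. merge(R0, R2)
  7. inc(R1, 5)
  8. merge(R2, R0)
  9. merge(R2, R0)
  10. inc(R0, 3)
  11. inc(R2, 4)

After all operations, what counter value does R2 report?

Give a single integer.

Op 1: inc R0 by 2 -> R0=(2,0,0) value=2
Op 2: inc R1 by 1 -> R1=(0,1,0) value=1
Op 3: merge R2<->R0 -> R2=(2,0,0) R0=(2,0,0)
Op 4: inc R0 by 3 -> R0=(5,0,0) value=5
Op 5: merge R2<->R0 -> R2=(5,0,0) R0=(5,0,0)
Op 6: merge R0<->R2 -> R0=(5,0,0) R2=(5,0,0)
Op 7: inc R1 by 5 -> R1=(0,6,0) value=6
Op 8: merge R2<->R0 -> R2=(5,0,0) R0=(5,0,0)
Op 9: merge R2<->R0 -> R2=(5,0,0) R0=(5,0,0)
Op 10: inc R0 by 3 -> R0=(8,0,0) value=8
Op 11: inc R2 by 4 -> R2=(5,0,4) value=9

Answer: 9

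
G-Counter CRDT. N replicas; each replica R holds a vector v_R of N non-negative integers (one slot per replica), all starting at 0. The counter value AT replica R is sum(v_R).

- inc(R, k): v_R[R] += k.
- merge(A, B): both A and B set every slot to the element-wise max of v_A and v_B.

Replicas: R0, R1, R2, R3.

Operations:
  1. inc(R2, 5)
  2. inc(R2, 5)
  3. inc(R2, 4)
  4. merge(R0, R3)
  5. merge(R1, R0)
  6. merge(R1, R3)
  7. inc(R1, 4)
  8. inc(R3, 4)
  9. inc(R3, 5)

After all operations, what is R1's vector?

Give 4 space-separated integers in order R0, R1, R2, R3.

Op 1: inc R2 by 5 -> R2=(0,0,5,0) value=5
Op 2: inc R2 by 5 -> R2=(0,0,10,0) value=10
Op 3: inc R2 by 4 -> R2=(0,0,14,0) value=14
Op 4: merge R0<->R3 -> R0=(0,0,0,0) R3=(0,0,0,0)
Op 5: merge R1<->R0 -> R1=(0,0,0,0) R0=(0,0,0,0)
Op 6: merge R1<->R3 -> R1=(0,0,0,0) R3=(0,0,0,0)
Op 7: inc R1 by 4 -> R1=(0,4,0,0) value=4
Op 8: inc R3 by 4 -> R3=(0,0,0,4) value=4
Op 9: inc R3 by 5 -> R3=(0,0,0,9) value=9

Answer: 0 4 0 0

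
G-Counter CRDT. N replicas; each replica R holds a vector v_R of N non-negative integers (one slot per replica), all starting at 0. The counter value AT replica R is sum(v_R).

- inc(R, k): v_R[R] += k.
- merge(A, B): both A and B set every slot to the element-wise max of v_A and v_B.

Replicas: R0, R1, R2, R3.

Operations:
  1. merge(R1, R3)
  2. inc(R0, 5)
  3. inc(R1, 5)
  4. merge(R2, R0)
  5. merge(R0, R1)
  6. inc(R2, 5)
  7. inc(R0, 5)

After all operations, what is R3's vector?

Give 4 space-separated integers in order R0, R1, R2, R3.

Op 1: merge R1<->R3 -> R1=(0,0,0,0) R3=(0,0,0,0)
Op 2: inc R0 by 5 -> R0=(5,0,0,0) value=5
Op 3: inc R1 by 5 -> R1=(0,5,0,0) value=5
Op 4: merge R2<->R0 -> R2=(5,0,0,0) R0=(5,0,0,0)
Op 5: merge R0<->R1 -> R0=(5,5,0,0) R1=(5,5,0,0)
Op 6: inc R2 by 5 -> R2=(5,0,5,0) value=10
Op 7: inc R0 by 5 -> R0=(10,5,0,0) value=15

Answer: 0 0 0 0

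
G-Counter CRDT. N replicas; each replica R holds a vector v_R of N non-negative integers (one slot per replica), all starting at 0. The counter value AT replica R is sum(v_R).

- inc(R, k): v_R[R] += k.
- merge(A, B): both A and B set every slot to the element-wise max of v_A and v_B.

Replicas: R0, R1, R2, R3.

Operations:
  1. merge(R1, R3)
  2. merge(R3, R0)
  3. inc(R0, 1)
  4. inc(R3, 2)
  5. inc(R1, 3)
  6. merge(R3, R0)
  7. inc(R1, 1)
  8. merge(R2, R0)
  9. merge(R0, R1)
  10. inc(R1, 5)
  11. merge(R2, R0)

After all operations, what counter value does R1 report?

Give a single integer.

Answer: 12

Derivation:
Op 1: merge R1<->R3 -> R1=(0,0,0,0) R3=(0,0,0,0)
Op 2: merge R3<->R0 -> R3=(0,0,0,0) R0=(0,0,0,0)
Op 3: inc R0 by 1 -> R0=(1,0,0,0) value=1
Op 4: inc R3 by 2 -> R3=(0,0,0,2) value=2
Op 5: inc R1 by 3 -> R1=(0,3,0,0) value=3
Op 6: merge R3<->R0 -> R3=(1,0,0,2) R0=(1,0,0,2)
Op 7: inc R1 by 1 -> R1=(0,4,0,0) value=4
Op 8: merge R2<->R0 -> R2=(1,0,0,2) R0=(1,0,0,2)
Op 9: merge R0<->R1 -> R0=(1,4,0,2) R1=(1,4,0,2)
Op 10: inc R1 by 5 -> R1=(1,9,0,2) value=12
Op 11: merge R2<->R0 -> R2=(1,4,0,2) R0=(1,4,0,2)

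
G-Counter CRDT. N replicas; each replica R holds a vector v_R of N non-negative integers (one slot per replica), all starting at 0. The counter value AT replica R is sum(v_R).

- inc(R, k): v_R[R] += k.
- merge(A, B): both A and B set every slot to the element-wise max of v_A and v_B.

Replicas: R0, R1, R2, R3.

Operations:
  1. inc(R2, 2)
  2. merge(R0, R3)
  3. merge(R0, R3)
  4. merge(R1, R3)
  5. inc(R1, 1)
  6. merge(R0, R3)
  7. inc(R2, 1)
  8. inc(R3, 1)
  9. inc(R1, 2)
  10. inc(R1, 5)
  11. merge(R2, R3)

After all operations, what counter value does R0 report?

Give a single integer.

Answer: 0

Derivation:
Op 1: inc R2 by 2 -> R2=(0,0,2,0) value=2
Op 2: merge R0<->R3 -> R0=(0,0,0,0) R3=(0,0,0,0)
Op 3: merge R0<->R3 -> R0=(0,0,0,0) R3=(0,0,0,0)
Op 4: merge R1<->R3 -> R1=(0,0,0,0) R3=(0,0,0,0)
Op 5: inc R1 by 1 -> R1=(0,1,0,0) value=1
Op 6: merge R0<->R3 -> R0=(0,0,0,0) R3=(0,0,0,0)
Op 7: inc R2 by 1 -> R2=(0,0,3,0) value=3
Op 8: inc R3 by 1 -> R3=(0,0,0,1) value=1
Op 9: inc R1 by 2 -> R1=(0,3,0,0) value=3
Op 10: inc R1 by 5 -> R1=(0,8,0,0) value=8
Op 11: merge R2<->R3 -> R2=(0,0,3,1) R3=(0,0,3,1)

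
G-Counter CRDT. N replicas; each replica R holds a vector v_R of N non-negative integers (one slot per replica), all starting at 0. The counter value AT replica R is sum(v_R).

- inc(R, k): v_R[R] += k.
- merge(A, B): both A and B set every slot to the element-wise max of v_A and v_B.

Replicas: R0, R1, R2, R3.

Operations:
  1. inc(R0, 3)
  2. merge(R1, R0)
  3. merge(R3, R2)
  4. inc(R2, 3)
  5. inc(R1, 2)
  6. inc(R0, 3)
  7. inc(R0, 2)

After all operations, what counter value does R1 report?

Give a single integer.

Op 1: inc R0 by 3 -> R0=(3,0,0,0) value=3
Op 2: merge R1<->R0 -> R1=(3,0,0,0) R0=(3,0,0,0)
Op 3: merge R3<->R2 -> R3=(0,0,0,0) R2=(0,0,0,0)
Op 4: inc R2 by 3 -> R2=(0,0,3,0) value=3
Op 5: inc R1 by 2 -> R1=(3,2,0,0) value=5
Op 6: inc R0 by 3 -> R0=(6,0,0,0) value=6
Op 7: inc R0 by 2 -> R0=(8,0,0,0) value=8

Answer: 5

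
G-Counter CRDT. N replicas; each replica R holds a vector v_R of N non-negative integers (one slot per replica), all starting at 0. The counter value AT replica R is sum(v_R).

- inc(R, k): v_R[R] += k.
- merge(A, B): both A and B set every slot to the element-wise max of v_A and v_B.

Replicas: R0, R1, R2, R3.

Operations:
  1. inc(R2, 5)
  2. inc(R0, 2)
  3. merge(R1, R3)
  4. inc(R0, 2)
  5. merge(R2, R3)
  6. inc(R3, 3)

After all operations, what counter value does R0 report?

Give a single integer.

Op 1: inc R2 by 5 -> R2=(0,0,5,0) value=5
Op 2: inc R0 by 2 -> R0=(2,0,0,0) value=2
Op 3: merge R1<->R3 -> R1=(0,0,0,0) R3=(0,0,0,0)
Op 4: inc R0 by 2 -> R0=(4,0,0,0) value=4
Op 5: merge R2<->R3 -> R2=(0,0,5,0) R3=(0,0,5,0)
Op 6: inc R3 by 3 -> R3=(0,0,5,3) value=8

Answer: 4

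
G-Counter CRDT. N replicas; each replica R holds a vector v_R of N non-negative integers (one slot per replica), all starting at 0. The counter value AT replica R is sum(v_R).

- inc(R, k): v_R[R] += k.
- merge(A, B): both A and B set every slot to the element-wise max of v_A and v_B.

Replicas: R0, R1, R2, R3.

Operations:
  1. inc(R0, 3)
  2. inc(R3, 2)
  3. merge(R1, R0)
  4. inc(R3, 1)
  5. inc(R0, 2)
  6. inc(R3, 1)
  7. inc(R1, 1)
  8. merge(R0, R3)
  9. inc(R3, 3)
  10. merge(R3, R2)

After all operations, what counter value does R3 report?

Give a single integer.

Answer: 12

Derivation:
Op 1: inc R0 by 3 -> R0=(3,0,0,0) value=3
Op 2: inc R3 by 2 -> R3=(0,0,0,2) value=2
Op 3: merge R1<->R0 -> R1=(3,0,0,0) R0=(3,0,0,0)
Op 4: inc R3 by 1 -> R3=(0,0,0,3) value=3
Op 5: inc R0 by 2 -> R0=(5,0,0,0) value=5
Op 6: inc R3 by 1 -> R3=(0,0,0,4) value=4
Op 7: inc R1 by 1 -> R1=(3,1,0,0) value=4
Op 8: merge R0<->R3 -> R0=(5,0,0,4) R3=(5,0,0,4)
Op 9: inc R3 by 3 -> R3=(5,0,0,7) value=12
Op 10: merge R3<->R2 -> R3=(5,0,0,7) R2=(5,0,0,7)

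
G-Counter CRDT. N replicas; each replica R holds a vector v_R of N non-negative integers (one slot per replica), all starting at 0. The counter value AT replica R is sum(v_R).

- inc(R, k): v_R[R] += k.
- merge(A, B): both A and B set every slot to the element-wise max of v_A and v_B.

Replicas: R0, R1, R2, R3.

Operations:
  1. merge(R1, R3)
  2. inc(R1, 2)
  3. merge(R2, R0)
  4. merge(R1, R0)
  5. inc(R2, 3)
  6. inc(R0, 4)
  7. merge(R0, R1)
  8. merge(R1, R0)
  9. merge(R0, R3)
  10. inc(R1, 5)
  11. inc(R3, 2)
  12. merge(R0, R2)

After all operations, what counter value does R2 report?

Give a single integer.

Answer: 9

Derivation:
Op 1: merge R1<->R3 -> R1=(0,0,0,0) R3=(0,0,0,0)
Op 2: inc R1 by 2 -> R1=(0,2,0,0) value=2
Op 3: merge R2<->R0 -> R2=(0,0,0,0) R0=(0,0,0,0)
Op 4: merge R1<->R0 -> R1=(0,2,0,0) R0=(0,2,0,0)
Op 5: inc R2 by 3 -> R2=(0,0,3,0) value=3
Op 6: inc R0 by 4 -> R0=(4,2,0,0) value=6
Op 7: merge R0<->R1 -> R0=(4,2,0,0) R1=(4,2,0,0)
Op 8: merge R1<->R0 -> R1=(4,2,0,0) R0=(4,2,0,0)
Op 9: merge R0<->R3 -> R0=(4,2,0,0) R3=(4,2,0,0)
Op 10: inc R1 by 5 -> R1=(4,7,0,0) value=11
Op 11: inc R3 by 2 -> R3=(4,2,0,2) value=8
Op 12: merge R0<->R2 -> R0=(4,2,3,0) R2=(4,2,3,0)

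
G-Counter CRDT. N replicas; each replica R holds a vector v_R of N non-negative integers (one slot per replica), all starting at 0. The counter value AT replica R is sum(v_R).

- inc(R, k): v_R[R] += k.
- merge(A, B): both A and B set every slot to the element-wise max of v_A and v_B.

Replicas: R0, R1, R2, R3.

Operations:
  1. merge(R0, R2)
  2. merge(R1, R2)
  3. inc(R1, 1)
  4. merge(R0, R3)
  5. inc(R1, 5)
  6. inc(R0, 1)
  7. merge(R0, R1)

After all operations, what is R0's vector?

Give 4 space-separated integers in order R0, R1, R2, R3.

Op 1: merge R0<->R2 -> R0=(0,0,0,0) R2=(0,0,0,0)
Op 2: merge R1<->R2 -> R1=(0,0,0,0) R2=(0,0,0,0)
Op 3: inc R1 by 1 -> R1=(0,1,0,0) value=1
Op 4: merge R0<->R3 -> R0=(0,0,0,0) R3=(0,0,0,0)
Op 5: inc R1 by 5 -> R1=(0,6,0,0) value=6
Op 6: inc R0 by 1 -> R0=(1,0,0,0) value=1
Op 7: merge R0<->R1 -> R0=(1,6,0,0) R1=(1,6,0,0)

Answer: 1 6 0 0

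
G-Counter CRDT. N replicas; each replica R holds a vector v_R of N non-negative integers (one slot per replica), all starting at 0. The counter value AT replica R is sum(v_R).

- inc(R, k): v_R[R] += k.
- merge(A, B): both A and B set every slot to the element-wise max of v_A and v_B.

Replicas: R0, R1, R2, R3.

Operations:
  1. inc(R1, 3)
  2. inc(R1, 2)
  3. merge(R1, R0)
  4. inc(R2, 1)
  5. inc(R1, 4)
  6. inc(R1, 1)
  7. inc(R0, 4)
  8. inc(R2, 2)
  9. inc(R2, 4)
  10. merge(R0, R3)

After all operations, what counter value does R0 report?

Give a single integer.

Answer: 9

Derivation:
Op 1: inc R1 by 3 -> R1=(0,3,0,0) value=3
Op 2: inc R1 by 2 -> R1=(0,5,0,0) value=5
Op 3: merge R1<->R0 -> R1=(0,5,0,0) R0=(0,5,0,0)
Op 4: inc R2 by 1 -> R2=(0,0,1,0) value=1
Op 5: inc R1 by 4 -> R1=(0,9,0,0) value=9
Op 6: inc R1 by 1 -> R1=(0,10,0,0) value=10
Op 7: inc R0 by 4 -> R0=(4,5,0,0) value=9
Op 8: inc R2 by 2 -> R2=(0,0,3,0) value=3
Op 9: inc R2 by 4 -> R2=(0,0,7,0) value=7
Op 10: merge R0<->R3 -> R0=(4,5,0,0) R3=(4,5,0,0)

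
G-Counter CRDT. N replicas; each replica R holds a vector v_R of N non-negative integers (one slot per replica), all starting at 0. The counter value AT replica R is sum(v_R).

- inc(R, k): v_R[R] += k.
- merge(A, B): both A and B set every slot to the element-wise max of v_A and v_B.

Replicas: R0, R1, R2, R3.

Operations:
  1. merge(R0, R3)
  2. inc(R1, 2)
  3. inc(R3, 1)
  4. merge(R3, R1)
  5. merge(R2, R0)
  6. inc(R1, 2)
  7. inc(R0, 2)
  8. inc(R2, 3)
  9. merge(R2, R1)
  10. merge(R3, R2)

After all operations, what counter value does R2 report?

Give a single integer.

Answer: 8

Derivation:
Op 1: merge R0<->R3 -> R0=(0,0,0,0) R3=(0,0,0,0)
Op 2: inc R1 by 2 -> R1=(0,2,0,0) value=2
Op 3: inc R3 by 1 -> R3=(0,0,0,1) value=1
Op 4: merge R3<->R1 -> R3=(0,2,0,1) R1=(0,2,0,1)
Op 5: merge R2<->R0 -> R2=(0,0,0,0) R0=(0,0,0,0)
Op 6: inc R1 by 2 -> R1=(0,4,0,1) value=5
Op 7: inc R0 by 2 -> R0=(2,0,0,0) value=2
Op 8: inc R2 by 3 -> R2=(0,0,3,0) value=3
Op 9: merge R2<->R1 -> R2=(0,4,3,1) R1=(0,4,3,1)
Op 10: merge R3<->R2 -> R3=(0,4,3,1) R2=(0,4,3,1)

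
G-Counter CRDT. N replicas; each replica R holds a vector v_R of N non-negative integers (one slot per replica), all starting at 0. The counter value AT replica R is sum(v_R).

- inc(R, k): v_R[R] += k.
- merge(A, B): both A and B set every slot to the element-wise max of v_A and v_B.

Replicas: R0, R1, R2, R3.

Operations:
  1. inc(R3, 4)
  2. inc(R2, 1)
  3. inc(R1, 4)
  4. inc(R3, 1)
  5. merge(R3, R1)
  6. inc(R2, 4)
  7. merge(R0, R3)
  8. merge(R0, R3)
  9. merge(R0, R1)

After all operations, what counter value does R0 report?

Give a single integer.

Op 1: inc R3 by 4 -> R3=(0,0,0,4) value=4
Op 2: inc R2 by 1 -> R2=(0,0,1,0) value=1
Op 3: inc R1 by 4 -> R1=(0,4,0,0) value=4
Op 4: inc R3 by 1 -> R3=(0,0,0,5) value=5
Op 5: merge R3<->R1 -> R3=(0,4,0,5) R1=(0,4,0,5)
Op 6: inc R2 by 4 -> R2=(0,0,5,0) value=5
Op 7: merge R0<->R3 -> R0=(0,4,0,5) R3=(0,4,0,5)
Op 8: merge R0<->R3 -> R0=(0,4,0,5) R3=(0,4,0,5)
Op 9: merge R0<->R1 -> R0=(0,4,0,5) R1=(0,4,0,5)

Answer: 9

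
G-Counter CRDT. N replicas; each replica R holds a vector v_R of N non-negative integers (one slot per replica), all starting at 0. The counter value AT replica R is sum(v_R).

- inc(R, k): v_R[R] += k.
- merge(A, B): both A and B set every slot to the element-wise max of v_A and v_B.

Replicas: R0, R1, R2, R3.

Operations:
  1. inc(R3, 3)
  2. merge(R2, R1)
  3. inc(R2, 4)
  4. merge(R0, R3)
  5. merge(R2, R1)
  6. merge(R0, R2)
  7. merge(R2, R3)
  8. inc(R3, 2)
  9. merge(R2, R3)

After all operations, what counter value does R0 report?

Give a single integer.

Op 1: inc R3 by 3 -> R3=(0,0,0,3) value=3
Op 2: merge R2<->R1 -> R2=(0,0,0,0) R1=(0,0,0,0)
Op 3: inc R2 by 4 -> R2=(0,0,4,0) value=4
Op 4: merge R0<->R3 -> R0=(0,0,0,3) R3=(0,0,0,3)
Op 5: merge R2<->R1 -> R2=(0,0,4,0) R1=(0,0,4,0)
Op 6: merge R0<->R2 -> R0=(0,0,4,3) R2=(0,0,4,3)
Op 7: merge R2<->R3 -> R2=(0,0,4,3) R3=(0,0,4,3)
Op 8: inc R3 by 2 -> R3=(0,0,4,5) value=9
Op 9: merge R2<->R3 -> R2=(0,0,4,5) R3=(0,0,4,5)

Answer: 7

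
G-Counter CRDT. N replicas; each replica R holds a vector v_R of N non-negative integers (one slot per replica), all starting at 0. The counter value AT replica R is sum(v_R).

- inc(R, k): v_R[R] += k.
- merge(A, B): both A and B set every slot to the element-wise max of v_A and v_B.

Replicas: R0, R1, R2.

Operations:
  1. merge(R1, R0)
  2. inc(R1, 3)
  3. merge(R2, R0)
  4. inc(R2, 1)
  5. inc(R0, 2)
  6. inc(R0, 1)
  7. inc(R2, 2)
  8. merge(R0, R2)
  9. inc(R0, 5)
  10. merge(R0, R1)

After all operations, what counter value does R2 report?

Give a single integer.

Answer: 6

Derivation:
Op 1: merge R1<->R0 -> R1=(0,0,0) R0=(0,0,0)
Op 2: inc R1 by 3 -> R1=(0,3,0) value=3
Op 3: merge R2<->R0 -> R2=(0,0,0) R0=(0,0,0)
Op 4: inc R2 by 1 -> R2=(0,0,1) value=1
Op 5: inc R0 by 2 -> R0=(2,0,0) value=2
Op 6: inc R0 by 1 -> R0=(3,0,0) value=3
Op 7: inc R2 by 2 -> R2=(0,0,3) value=3
Op 8: merge R0<->R2 -> R0=(3,0,3) R2=(3,0,3)
Op 9: inc R0 by 5 -> R0=(8,0,3) value=11
Op 10: merge R0<->R1 -> R0=(8,3,3) R1=(8,3,3)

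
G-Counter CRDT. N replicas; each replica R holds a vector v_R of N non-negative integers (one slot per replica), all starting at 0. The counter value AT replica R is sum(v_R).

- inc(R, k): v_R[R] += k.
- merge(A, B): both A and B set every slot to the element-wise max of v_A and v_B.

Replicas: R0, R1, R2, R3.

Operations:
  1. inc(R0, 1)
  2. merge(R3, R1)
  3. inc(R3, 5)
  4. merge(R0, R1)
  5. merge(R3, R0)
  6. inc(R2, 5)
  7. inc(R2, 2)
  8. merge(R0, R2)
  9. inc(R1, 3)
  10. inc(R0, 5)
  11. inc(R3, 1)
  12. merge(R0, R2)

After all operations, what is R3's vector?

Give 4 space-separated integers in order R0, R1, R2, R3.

Op 1: inc R0 by 1 -> R0=(1,0,0,0) value=1
Op 2: merge R3<->R1 -> R3=(0,0,0,0) R1=(0,0,0,0)
Op 3: inc R3 by 5 -> R3=(0,0,0,5) value=5
Op 4: merge R0<->R1 -> R0=(1,0,0,0) R1=(1,0,0,0)
Op 5: merge R3<->R0 -> R3=(1,0,0,5) R0=(1,0,0,5)
Op 6: inc R2 by 5 -> R2=(0,0,5,0) value=5
Op 7: inc R2 by 2 -> R2=(0,0,7,0) value=7
Op 8: merge R0<->R2 -> R0=(1,0,7,5) R2=(1,0,7,5)
Op 9: inc R1 by 3 -> R1=(1,3,0,0) value=4
Op 10: inc R0 by 5 -> R0=(6,0,7,5) value=18
Op 11: inc R3 by 1 -> R3=(1,0,0,6) value=7
Op 12: merge R0<->R2 -> R0=(6,0,7,5) R2=(6,0,7,5)

Answer: 1 0 0 6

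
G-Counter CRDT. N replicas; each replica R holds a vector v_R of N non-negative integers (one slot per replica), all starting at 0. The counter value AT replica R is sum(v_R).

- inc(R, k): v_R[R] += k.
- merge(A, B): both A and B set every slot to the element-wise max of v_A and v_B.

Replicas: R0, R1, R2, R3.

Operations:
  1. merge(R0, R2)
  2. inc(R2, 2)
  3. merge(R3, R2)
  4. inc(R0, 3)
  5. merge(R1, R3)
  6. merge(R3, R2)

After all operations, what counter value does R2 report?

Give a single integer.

Answer: 2

Derivation:
Op 1: merge R0<->R2 -> R0=(0,0,0,0) R2=(0,0,0,0)
Op 2: inc R2 by 2 -> R2=(0,0,2,0) value=2
Op 3: merge R3<->R2 -> R3=(0,0,2,0) R2=(0,0,2,0)
Op 4: inc R0 by 3 -> R0=(3,0,0,0) value=3
Op 5: merge R1<->R3 -> R1=(0,0,2,0) R3=(0,0,2,0)
Op 6: merge R3<->R2 -> R3=(0,0,2,0) R2=(0,0,2,0)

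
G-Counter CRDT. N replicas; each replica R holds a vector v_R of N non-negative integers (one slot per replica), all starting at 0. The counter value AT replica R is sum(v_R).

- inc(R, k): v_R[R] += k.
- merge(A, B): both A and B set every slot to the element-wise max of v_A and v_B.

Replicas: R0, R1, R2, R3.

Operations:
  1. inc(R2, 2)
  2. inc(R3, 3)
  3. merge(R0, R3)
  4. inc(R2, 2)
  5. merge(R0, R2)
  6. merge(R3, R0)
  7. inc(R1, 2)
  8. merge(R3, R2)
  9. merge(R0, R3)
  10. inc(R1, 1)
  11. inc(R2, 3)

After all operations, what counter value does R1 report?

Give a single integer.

Answer: 3

Derivation:
Op 1: inc R2 by 2 -> R2=(0,0,2,0) value=2
Op 2: inc R3 by 3 -> R3=(0,0,0,3) value=3
Op 3: merge R0<->R3 -> R0=(0,0,0,3) R3=(0,0,0,3)
Op 4: inc R2 by 2 -> R2=(0,0,4,0) value=4
Op 5: merge R0<->R2 -> R0=(0,0,4,3) R2=(0,0,4,3)
Op 6: merge R3<->R0 -> R3=(0,0,4,3) R0=(0,0,4,3)
Op 7: inc R1 by 2 -> R1=(0,2,0,0) value=2
Op 8: merge R3<->R2 -> R3=(0,0,4,3) R2=(0,0,4,3)
Op 9: merge R0<->R3 -> R0=(0,0,4,3) R3=(0,0,4,3)
Op 10: inc R1 by 1 -> R1=(0,3,0,0) value=3
Op 11: inc R2 by 3 -> R2=(0,0,7,3) value=10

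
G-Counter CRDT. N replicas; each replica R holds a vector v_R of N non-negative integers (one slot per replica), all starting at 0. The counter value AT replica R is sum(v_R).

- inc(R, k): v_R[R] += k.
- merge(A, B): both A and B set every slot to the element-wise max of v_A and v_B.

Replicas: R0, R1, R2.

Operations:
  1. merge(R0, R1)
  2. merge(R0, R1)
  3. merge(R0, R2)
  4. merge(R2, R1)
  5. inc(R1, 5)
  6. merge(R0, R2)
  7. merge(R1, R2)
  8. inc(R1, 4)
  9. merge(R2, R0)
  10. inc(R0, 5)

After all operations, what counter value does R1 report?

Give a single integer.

Op 1: merge R0<->R1 -> R0=(0,0,0) R1=(0,0,0)
Op 2: merge R0<->R1 -> R0=(0,0,0) R1=(0,0,0)
Op 3: merge R0<->R2 -> R0=(0,0,0) R2=(0,0,0)
Op 4: merge R2<->R1 -> R2=(0,0,0) R1=(0,0,0)
Op 5: inc R1 by 5 -> R1=(0,5,0) value=5
Op 6: merge R0<->R2 -> R0=(0,0,0) R2=(0,0,0)
Op 7: merge R1<->R2 -> R1=(0,5,0) R2=(0,5,0)
Op 8: inc R1 by 4 -> R1=(0,9,0) value=9
Op 9: merge R2<->R0 -> R2=(0,5,0) R0=(0,5,0)
Op 10: inc R0 by 5 -> R0=(5,5,0) value=10

Answer: 9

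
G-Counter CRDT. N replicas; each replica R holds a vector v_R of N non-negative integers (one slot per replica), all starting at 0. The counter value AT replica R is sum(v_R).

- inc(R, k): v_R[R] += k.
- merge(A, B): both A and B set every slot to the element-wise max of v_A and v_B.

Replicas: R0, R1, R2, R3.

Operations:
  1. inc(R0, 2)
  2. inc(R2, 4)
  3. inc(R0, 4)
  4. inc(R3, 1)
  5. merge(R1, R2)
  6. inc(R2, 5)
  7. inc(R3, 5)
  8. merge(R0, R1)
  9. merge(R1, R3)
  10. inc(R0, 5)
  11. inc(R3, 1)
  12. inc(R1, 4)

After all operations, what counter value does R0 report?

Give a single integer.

Op 1: inc R0 by 2 -> R0=(2,0,0,0) value=2
Op 2: inc R2 by 4 -> R2=(0,0,4,0) value=4
Op 3: inc R0 by 4 -> R0=(6,0,0,0) value=6
Op 4: inc R3 by 1 -> R3=(0,0,0,1) value=1
Op 5: merge R1<->R2 -> R1=(0,0,4,0) R2=(0,0,4,0)
Op 6: inc R2 by 5 -> R2=(0,0,9,0) value=9
Op 7: inc R3 by 5 -> R3=(0,0,0,6) value=6
Op 8: merge R0<->R1 -> R0=(6,0,4,0) R1=(6,0,4,0)
Op 9: merge R1<->R3 -> R1=(6,0,4,6) R3=(6,0,4,6)
Op 10: inc R0 by 5 -> R0=(11,0,4,0) value=15
Op 11: inc R3 by 1 -> R3=(6,0,4,7) value=17
Op 12: inc R1 by 4 -> R1=(6,4,4,6) value=20

Answer: 15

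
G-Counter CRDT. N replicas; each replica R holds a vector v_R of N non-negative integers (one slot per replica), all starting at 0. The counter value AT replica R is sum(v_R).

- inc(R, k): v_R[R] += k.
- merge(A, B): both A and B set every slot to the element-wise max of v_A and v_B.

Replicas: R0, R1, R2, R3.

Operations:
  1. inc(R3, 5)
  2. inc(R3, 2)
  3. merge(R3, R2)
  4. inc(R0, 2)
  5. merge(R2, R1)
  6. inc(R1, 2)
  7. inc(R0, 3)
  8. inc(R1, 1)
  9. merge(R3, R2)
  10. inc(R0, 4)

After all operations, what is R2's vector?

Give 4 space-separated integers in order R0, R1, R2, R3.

Op 1: inc R3 by 5 -> R3=(0,0,0,5) value=5
Op 2: inc R3 by 2 -> R3=(0,0,0,7) value=7
Op 3: merge R3<->R2 -> R3=(0,0,0,7) R2=(0,0,0,7)
Op 4: inc R0 by 2 -> R0=(2,0,0,0) value=2
Op 5: merge R2<->R1 -> R2=(0,0,0,7) R1=(0,0,0,7)
Op 6: inc R1 by 2 -> R1=(0,2,0,7) value=9
Op 7: inc R0 by 3 -> R0=(5,0,0,0) value=5
Op 8: inc R1 by 1 -> R1=(0,3,0,7) value=10
Op 9: merge R3<->R2 -> R3=(0,0,0,7) R2=(0,0,0,7)
Op 10: inc R0 by 4 -> R0=(9,0,0,0) value=9

Answer: 0 0 0 7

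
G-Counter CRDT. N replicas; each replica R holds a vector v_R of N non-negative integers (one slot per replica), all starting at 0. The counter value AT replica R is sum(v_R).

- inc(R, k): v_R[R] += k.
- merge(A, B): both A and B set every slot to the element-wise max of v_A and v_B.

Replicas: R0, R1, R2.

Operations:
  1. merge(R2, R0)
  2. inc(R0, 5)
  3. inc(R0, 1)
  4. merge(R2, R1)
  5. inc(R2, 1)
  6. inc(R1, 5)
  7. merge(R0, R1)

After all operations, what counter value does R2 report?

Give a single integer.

Answer: 1

Derivation:
Op 1: merge R2<->R0 -> R2=(0,0,0) R0=(0,0,0)
Op 2: inc R0 by 5 -> R0=(5,0,0) value=5
Op 3: inc R0 by 1 -> R0=(6,0,0) value=6
Op 4: merge R2<->R1 -> R2=(0,0,0) R1=(0,0,0)
Op 5: inc R2 by 1 -> R2=(0,0,1) value=1
Op 6: inc R1 by 5 -> R1=(0,5,0) value=5
Op 7: merge R0<->R1 -> R0=(6,5,0) R1=(6,5,0)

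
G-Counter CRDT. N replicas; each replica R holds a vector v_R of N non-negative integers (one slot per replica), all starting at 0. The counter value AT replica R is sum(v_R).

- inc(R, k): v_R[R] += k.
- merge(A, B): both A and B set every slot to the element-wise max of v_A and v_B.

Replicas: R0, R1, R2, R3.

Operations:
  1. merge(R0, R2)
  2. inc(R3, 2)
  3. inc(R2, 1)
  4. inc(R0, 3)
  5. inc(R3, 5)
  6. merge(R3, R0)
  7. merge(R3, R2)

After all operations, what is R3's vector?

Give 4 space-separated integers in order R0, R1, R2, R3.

Answer: 3 0 1 7

Derivation:
Op 1: merge R0<->R2 -> R0=(0,0,0,0) R2=(0,0,0,0)
Op 2: inc R3 by 2 -> R3=(0,0,0,2) value=2
Op 3: inc R2 by 1 -> R2=(0,0,1,0) value=1
Op 4: inc R0 by 3 -> R0=(3,0,0,0) value=3
Op 5: inc R3 by 5 -> R3=(0,0,0,7) value=7
Op 6: merge R3<->R0 -> R3=(3,0,0,7) R0=(3,0,0,7)
Op 7: merge R3<->R2 -> R3=(3,0,1,7) R2=(3,0,1,7)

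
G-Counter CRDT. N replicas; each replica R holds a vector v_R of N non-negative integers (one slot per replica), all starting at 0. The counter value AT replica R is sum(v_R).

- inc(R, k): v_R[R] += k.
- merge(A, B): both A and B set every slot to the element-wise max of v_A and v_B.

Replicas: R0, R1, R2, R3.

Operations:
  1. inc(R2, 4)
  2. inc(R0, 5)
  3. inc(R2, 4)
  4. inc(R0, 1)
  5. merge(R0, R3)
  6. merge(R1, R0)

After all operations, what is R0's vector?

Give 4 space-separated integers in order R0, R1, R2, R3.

Answer: 6 0 0 0

Derivation:
Op 1: inc R2 by 4 -> R2=(0,0,4,0) value=4
Op 2: inc R0 by 5 -> R0=(5,0,0,0) value=5
Op 3: inc R2 by 4 -> R2=(0,0,8,0) value=8
Op 4: inc R0 by 1 -> R0=(6,0,0,0) value=6
Op 5: merge R0<->R3 -> R0=(6,0,0,0) R3=(6,0,0,0)
Op 6: merge R1<->R0 -> R1=(6,0,0,0) R0=(6,0,0,0)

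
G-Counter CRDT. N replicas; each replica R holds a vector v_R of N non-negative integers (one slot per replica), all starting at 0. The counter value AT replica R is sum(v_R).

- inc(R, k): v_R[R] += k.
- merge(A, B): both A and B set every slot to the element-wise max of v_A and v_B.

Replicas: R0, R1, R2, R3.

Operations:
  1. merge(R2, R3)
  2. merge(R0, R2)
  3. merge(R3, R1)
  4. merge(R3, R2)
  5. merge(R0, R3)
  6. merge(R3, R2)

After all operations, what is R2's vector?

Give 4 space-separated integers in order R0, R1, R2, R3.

Answer: 0 0 0 0

Derivation:
Op 1: merge R2<->R3 -> R2=(0,0,0,0) R3=(0,0,0,0)
Op 2: merge R0<->R2 -> R0=(0,0,0,0) R2=(0,0,0,0)
Op 3: merge R3<->R1 -> R3=(0,0,0,0) R1=(0,0,0,0)
Op 4: merge R3<->R2 -> R3=(0,0,0,0) R2=(0,0,0,0)
Op 5: merge R0<->R3 -> R0=(0,0,0,0) R3=(0,0,0,0)
Op 6: merge R3<->R2 -> R3=(0,0,0,0) R2=(0,0,0,0)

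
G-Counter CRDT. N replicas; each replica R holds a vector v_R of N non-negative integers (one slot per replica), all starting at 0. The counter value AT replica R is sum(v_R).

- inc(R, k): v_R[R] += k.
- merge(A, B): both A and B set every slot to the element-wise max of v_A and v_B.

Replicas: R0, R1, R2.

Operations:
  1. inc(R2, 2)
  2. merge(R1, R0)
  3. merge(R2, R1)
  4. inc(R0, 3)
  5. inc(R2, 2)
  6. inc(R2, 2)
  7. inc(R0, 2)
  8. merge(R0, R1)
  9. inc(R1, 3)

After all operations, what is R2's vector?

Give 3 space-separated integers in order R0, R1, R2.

Op 1: inc R2 by 2 -> R2=(0,0,2) value=2
Op 2: merge R1<->R0 -> R1=(0,0,0) R0=(0,0,0)
Op 3: merge R2<->R1 -> R2=(0,0,2) R1=(0,0,2)
Op 4: inc R0 by 3 -> R0=(3,0,0) value=3
Op 5: inc R2 by 2 -> R2=(0,0,4) value=4
Op 6: inc R2 by 2 -> R2=(0,0,6) value=6
Op 7: inc R0 by 2 -> R0=(5,0,0) value=5
Op 8: merge R0<->R1 -> R0=(5,0,2) R1=(5,0,2)
Op 9: inc R1 by 3 -> R1=(5,3,2) value=10

Answer: 0 0 6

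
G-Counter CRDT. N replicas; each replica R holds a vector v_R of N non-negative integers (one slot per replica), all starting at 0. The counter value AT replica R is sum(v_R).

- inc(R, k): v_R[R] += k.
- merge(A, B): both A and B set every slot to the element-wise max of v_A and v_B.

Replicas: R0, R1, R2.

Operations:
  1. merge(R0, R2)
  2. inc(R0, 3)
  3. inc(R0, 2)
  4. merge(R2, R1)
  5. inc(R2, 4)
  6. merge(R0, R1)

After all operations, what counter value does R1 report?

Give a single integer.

Op 1: merge R0<->R2 -> R0=(0,0,0) R2=(0,0,0)
Op 2: inc R0 by 3 -> R0=(3,0,0) value=3
Op 3: inc R0 by 2 -> R0=(5,0,0) value=5
Op 4: merge R2<->R1 -> R2=(0,0,0) R1=(0,0,0)
Op 5: inc R2 by 4 -> R2=(0,0,4) value=4
Op 6: merge R0<->R1 -> R0=(5,0,0) R1=(5,0,0)

Answer: 5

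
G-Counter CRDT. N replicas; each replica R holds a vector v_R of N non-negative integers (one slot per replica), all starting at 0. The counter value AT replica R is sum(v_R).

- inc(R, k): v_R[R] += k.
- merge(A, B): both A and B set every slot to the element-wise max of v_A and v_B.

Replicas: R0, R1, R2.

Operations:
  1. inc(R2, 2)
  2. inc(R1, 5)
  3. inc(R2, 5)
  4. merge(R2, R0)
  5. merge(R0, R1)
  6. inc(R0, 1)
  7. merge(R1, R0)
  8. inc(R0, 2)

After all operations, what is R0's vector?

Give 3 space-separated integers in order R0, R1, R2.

Answer: 3 5 7

Derivation:
Op 1: inc R2 by 2 -> R2=(0,0,2) value=2
Op 2: inc R1 by 5 -> R1=(0,5,0) value=5
Op 3: inc R2 by 5 -> R2=(0,0,7) value=7
Op 4: merge R2<->R0 -> R2=(0,0,7) R0=(0,0,7)
Op 5: merge R0<->R1 -> R0=(0,5,7) R1=(0,5,7)
Op 6: inc R0 by 1 -> R0=(1,5,7) value=13
Op 7: merge R1<->R0 -> R1=(1,5,7) R0=(1,5,7)
Op 8: inc R0 by 2 -> R0=(3,5,7) value=15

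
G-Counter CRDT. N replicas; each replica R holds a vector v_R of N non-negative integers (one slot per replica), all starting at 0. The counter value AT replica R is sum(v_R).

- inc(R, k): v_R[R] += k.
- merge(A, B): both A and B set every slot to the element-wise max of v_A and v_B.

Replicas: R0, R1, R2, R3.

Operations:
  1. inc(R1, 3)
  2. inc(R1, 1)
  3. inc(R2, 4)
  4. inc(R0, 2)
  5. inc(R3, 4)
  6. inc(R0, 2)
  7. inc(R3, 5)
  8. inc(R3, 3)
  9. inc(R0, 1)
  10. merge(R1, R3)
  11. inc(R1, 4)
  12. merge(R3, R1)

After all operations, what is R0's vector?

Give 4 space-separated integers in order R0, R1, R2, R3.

Op 1: inc R1 by 3 -> R1=(0,3,0,0) value=3
Op 2: inc R1 by 1 -> R1=(0,4,0,0) value=4
Op 3: inc R2 by 4 -> R2=(0,0,4,0) value=4
Op 4: inc R0 by 2 -> R0=(2,0,0,0) value=2
Op 5: inc R3 by 4 -> R3=(0,0,0,4) value=4
Op 6: inc R0 by 2 -> R0=(4,0,0,0) value=4
Op 7: inc R3 by 5 -> R3=(0,0,0,9) value=9
Op 8: inc R3 by 3 -> R3=(0,0,0,12) value=12
Op 9: inc R0 by 1 -> R0=(5,0,0,0) value=5
Op 10: merge R1<->R3 -> R1=(0,4,0,12) R3=(0,4,0,12)
Op 11: inc R1 by 4 -> R1=(0,8,0,12) value=20
Op 12: merge R3<->R1 -> R3=(0,8,0,12) R1=(0,8,0,12)

Answer: 5 0 0 0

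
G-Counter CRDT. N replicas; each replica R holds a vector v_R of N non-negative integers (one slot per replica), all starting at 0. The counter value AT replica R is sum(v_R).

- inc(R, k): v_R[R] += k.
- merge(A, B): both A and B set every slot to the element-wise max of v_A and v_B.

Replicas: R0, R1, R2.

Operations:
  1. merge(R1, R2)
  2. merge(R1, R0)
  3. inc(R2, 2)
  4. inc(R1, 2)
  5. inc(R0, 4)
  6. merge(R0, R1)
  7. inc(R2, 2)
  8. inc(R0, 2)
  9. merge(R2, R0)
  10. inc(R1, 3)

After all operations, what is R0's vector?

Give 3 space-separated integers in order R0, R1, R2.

Op 1: merge R1<->R2 -> R1=(0,0,0) R2=(0,0,0)
Op 2: merge R1<->R0 -> R1=(0,0,0) R0=(0,0,0)
Op 3: inc R2 by 2 -> R2=(0,0,2) value=2
Op 4: inc R1 by 2 -> R1=(0,2,0) value=2
Op 5: inc R0 by 4 -> R0=(4,0,0) value=4
Op 6: merge R0<->R1 -> R0=(4,2,0) R1=(4,2,0)
Op 7: inc R2 by 2 -> R2=(0,0,4) value=4
Op 8: inc R0 by 2 -> R0=(6,2,0) value=8
Op 9: merge R2<->R0 -> R2=(6,2,4) R0=(6,2,4)
Op 10: inc R1 by 3 -> R1=(4,5,0) value=9

Answer: 6 2 4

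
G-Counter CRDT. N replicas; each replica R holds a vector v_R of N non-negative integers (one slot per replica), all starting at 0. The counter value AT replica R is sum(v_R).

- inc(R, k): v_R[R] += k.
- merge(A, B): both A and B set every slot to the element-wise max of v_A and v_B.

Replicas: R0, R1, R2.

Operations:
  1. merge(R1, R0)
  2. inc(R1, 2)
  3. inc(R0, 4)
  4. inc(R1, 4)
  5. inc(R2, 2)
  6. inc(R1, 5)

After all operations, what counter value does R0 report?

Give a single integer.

Answer: 4

Derivation:
Op 1: merge R1<->R0 -> R1=(0,0,0) R0=(0,0,0)
Op 2: inc R1 by 2 -> R1=(0,2,0) value=2
Op 3: inc R0 by 4 -> R0=(4,0,0) value=4
Op 4: inc R1 by 4 -> R1=(0,6,0) value=6
Op 5: inc R2 by 2 -> R2=(0,0,2) value=2
Op 6: inc R1 by 5 -> R1=(0,11,0) value=11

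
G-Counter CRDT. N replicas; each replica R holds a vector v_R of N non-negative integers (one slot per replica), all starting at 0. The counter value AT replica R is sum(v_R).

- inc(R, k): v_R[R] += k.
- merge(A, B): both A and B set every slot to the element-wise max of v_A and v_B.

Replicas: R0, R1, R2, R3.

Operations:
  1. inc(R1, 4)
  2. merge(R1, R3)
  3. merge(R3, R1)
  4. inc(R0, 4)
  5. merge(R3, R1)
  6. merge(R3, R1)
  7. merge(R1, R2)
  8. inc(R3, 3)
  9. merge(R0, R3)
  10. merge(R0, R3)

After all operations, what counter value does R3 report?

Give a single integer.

Op 1: inc R1 by 4 -> R1=(0,4,0,0) value=4
Op 2: merge R1<->R3 -> R1=(0,4,0,0) R3=(0,4,0,0)
Op 3: merge R3<->R1 -> R3=(0,4,0,0) R1=(0,4,0,0)
Op 4: inc R0 by 4 -> R0=(4,0,0,0) value=4
Op 5: merge R3<->R1 -> R3=(0,4,0,0) R1=(0,4,0,0)
Op 6: merge R3<->R1 -> R3=(0,4,0,0) R1=(0,4,0,0)
Op 7: merge R1<->R2 -> R1=(0,4,0,0) R2=(0,4,0,0)
Op 8: inc R3 by 3 -> R3=(0,4,0,3) value=7
Op 9: merge R0<->R3 -> R0=(4,4,0,3) R3=(4,4,0,3)
Op 10: merge R0<->R3 -> R0=(4,4,0,3) R3=(4,4,0,3)

Answer: 11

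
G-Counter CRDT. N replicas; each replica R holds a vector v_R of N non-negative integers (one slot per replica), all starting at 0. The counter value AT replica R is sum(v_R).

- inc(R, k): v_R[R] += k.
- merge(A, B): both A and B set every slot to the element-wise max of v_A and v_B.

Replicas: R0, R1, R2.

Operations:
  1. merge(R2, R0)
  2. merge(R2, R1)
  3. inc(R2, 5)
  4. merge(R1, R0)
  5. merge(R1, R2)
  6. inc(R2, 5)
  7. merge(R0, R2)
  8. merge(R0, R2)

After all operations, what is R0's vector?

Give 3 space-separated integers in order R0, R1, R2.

Answer: 0 0 10

Derivation:
Op 1: merge R2<->R0 -> R2=(0,0,0) R0=(0,0,0)
Op 2: merge R2<->R1 -> R2=(0,0,0) R1=(0,0,0)
Op 3: inc R2 by 5 -> R2=(0,0,5) value=5
Op 4: merge R1<->R0 -> R1=(0,0,0) R0=(0,0,0)
Op 5: merge R1<->R2 -> R1=(0,0,5) R2=(0,0,5)
Op 6: inc R2 by 5 -> R2=(0,0,10) value=10
Op 7: merge R0<->R2 -> R0=(0,0,10) R2=(0,0,10)
Op 8: merge R0<->R2 -> R0=(0,0,10) R2=(0,0,10)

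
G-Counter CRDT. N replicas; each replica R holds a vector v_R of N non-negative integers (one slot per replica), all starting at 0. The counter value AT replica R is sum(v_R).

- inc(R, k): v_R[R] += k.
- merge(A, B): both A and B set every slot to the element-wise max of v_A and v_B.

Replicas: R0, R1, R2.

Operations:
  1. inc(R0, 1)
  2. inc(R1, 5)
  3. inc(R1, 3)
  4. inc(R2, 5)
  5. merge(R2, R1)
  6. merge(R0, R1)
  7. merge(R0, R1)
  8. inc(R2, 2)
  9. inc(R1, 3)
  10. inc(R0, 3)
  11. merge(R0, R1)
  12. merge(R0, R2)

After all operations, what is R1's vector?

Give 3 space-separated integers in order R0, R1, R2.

Answer: 4 11 5

Derivation:
Op 1: inc R0 by 1 -> R0=(1,0,0) value=1
Op 2: inc R1 by 5 -> R1=(0,5,0) value=5
Op 3: inc R1 by 3 -> R1=(0,8,0) value=8
Op 4: inc R2 by 5 -> R2=(0,0,5) value=5
Op 5: merge R2<->R1 -> R2=(0,8,5) R1=(0,8,5)
Op 6: merge R0<->R1 -> R0=(1,8,5) R1=(1,8,5)
Op 7: merge R0<->R1 -> R0=(1,8,5) R1=(1,8,5)
Op 8: inc R2 by 2 -> R2=(0,8,7) value=15
Op 9: inc R1 by 3 -> R1=(1,11,5) value=17
Op 10: inc R0 by 3 -> R0=(4,8,5) value=17
Op 11: merge R0<->R1 -> R0=(4,11,5) R1=(4,11,5)
Op 12: merge R0<->R2 -> R0=(4,11,7) R2=(4,11,7)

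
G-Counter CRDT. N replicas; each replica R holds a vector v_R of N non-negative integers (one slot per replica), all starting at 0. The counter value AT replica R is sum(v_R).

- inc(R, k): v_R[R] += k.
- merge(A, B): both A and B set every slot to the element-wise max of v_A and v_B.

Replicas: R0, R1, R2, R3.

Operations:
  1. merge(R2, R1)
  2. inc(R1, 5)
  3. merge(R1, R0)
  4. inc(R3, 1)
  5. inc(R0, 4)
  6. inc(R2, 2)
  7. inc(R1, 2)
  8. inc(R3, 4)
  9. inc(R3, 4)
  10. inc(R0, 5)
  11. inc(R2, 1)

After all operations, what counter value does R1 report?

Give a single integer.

Op 1: merge R2<->R1 -> R2=(0,0,0,0) R1=(0,0,0,0)
Op 2: inc R1 by 5 -> R1=(0,5,0,0) value=5
Op 3: merge R1<->R0 -> R1=(0,5,0,0) R0=(0,5,0,0)
Op 4: inc R3 by 1 -> R3=(0,0,0,1) value=1
Op 5: inc R0 by 4 -> R0=(4,5,0,0) value=9
Op 6: inc R2 by 2 -> R2=(0,0,2,0) value=2
Op 7: inc R1 by 2 -> R1=(0,7,0,0) value=7
Op 8: inc R3 by 4 -> R3=(0,0,0,5) value=5
Op 9: inc R3 by 4 -> R3=(0,0,0,9) value=9
Op 10: inc R0 by 5 -> R0=(9,5,0,0) value=14
Op 11: inc R2 by 1 -> R2=(0,0,3,0) value=3

Answer: 7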